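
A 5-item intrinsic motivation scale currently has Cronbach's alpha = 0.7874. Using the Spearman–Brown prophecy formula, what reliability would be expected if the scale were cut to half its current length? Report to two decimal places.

Length factor m = 1/2
α' = m·α / (1 − (1−m)·α)
   = 1/2 × 0.7874 / (1 − (1 − 1/2) × 0.7874)
   = 0.3937 / 0.6063 = 0.65

predicted reliability = 0.65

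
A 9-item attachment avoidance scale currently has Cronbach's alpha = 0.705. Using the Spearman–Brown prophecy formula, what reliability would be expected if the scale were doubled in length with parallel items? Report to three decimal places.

predicted reliability = 0.827

Length factor m = 2
α' = m·α / (1 + (m−1)·α)
   = 2 × 0.705 / (1 + (2 − 1) × 0.705)
   = 1.4100 / 1.7050 = 0.827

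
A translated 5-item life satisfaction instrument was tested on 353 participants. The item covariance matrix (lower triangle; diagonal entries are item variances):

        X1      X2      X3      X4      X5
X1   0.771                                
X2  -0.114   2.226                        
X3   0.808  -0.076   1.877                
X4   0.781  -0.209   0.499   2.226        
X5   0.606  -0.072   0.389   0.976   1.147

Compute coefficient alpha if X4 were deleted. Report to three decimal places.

coefficient alpha = 0.451

Remaining items: X1, X2, X3, X5 (k = 4).
ΣVar(i) = 0.771 + 2.226 + 1.877 + 1.147 = 6.021
total variance = 6.021 + 2 × 1.541 = 9.103
α (item deleted) = (4/3)·(1 − 6.021/9.103) = 0.451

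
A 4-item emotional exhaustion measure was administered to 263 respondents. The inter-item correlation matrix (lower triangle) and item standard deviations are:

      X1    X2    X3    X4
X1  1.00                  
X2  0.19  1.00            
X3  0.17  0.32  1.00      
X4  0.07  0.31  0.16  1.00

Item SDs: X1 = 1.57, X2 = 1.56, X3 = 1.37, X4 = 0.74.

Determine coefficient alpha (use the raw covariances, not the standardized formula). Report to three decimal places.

Σσ²ᵢ = 1.57² + 1.56² + 1.37² + 0.74² = 7.3230
Covariances σ_ij = r_ij · s_i · s_j:
  σ(X1,X2) = 0.19 × 1.57 × 1.56 = 0.4653
  σ(X1,X3) = 0.17 × 1.57 × 1.37 = 0.3657
  σ(X1,X4) = 0.07 × 1.57 × 0.74 = 0.0813
  σ(X2,X3) = 0.32 × 1.56 × 1.37 = 0.6839
  σ(X2,X4) = 0.31 × 1.56 × 0.74 = 0.3579
  σ(X3,X4) = 0.16 × 1.37 × 0.74 = 0.1622
σ²_T = Σσ²ᵢ + 2·Σσ_ij = 7.3230 + 2 × 2.1163 = 11.5556
α = (4/3)·(1 − 7.3230/11.5556) = 0.488

α = 0.488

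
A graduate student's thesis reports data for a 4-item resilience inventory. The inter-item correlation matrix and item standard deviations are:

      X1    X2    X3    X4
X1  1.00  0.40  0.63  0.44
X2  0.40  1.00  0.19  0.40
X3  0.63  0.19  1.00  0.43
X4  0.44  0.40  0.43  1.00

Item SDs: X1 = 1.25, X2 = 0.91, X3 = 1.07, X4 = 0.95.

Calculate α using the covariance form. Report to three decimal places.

Σσ²ᵢ = 1.25² + 0.91² + 1.07² + 0.95² = 4.4380
Covariances σ_ij = r_ij · s_i · s_j:
  σ(X1,X2) = 0.40 × 1.25 × 0.91 = 0.4550
  σ(X1,X3) = 0.63 × 1.25 × 1.07 = 0.8426
  σ(X1,X4) = 0.44 × 1.25 × 0.95 = 0.5225
  σ(X2,X3) = 0.19 × 0.91 × 1.07 = 0.1850
  σ(X2,X4) = 0.40 × 0.91 × 0.95 = 0.3458
  σ(X3,X4) = 0.43 × 1.07 × 0.95 = 0.4371
σ²_T = Σσ²ᵢ + 2·Σσ_ij = 4.4380 + 2 × 2.7880 = 10.0140
α = (4/3)·(1 − 4.4380/10.0140) = 0.742

α = 0.742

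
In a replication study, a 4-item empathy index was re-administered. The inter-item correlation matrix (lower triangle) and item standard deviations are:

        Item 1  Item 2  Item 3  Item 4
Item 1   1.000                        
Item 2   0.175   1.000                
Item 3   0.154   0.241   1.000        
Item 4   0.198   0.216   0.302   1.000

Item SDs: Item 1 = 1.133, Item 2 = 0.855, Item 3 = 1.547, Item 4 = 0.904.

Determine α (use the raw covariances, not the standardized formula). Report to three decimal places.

α = 0.497

Σσ²ᵢ = 1.133² + 0.855² + 1.547² + 0.904² = 5.2251
Covariances σ_ij = r_ij · s_i · s_j:
  σ(Item 1,Item 2) = 0.175 × 1.133 × 0.855 = 0.1695
  σ(Item 1,Item 3) = 0.154 × 1.133 × 1.547 = 0.2699
  σ(Item 1,Item 4) = 0.198 × 1.133 × 0.904 = 0.2028
  σ(Item 2,Item 3) = 0.241 × 0.855 × 1.547 = 0.3188
  σ(Item 2,Item 4) = 0.216 × 0.855 × 0.904 = 0.1670
  σ(Item 3,Item 4) = 0.302 × 1.547 × 0.904 = 0.4223
σ²_T = Σσ²ᵢ + 2·Σσ_ij = 5.2251 + 2 × 1.5503 = 8.3257
α = (4/3)·(1 − 5.2251/8.3257) = 0.497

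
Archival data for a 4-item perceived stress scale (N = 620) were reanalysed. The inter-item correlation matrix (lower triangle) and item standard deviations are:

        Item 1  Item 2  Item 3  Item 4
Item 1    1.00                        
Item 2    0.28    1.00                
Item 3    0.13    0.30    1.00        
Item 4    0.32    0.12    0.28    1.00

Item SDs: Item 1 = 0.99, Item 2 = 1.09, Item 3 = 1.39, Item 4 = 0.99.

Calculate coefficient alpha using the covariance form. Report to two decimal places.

coefficient alpha = 0.55

Σσ²ᵢ = 0.99² + 1.09² + 1.39² + 0.99² = 5.0804
Covariances σ_ij = r_ij · s_i · s_j:
  σ(Item 1,Item 2) = 0.28 × 0.99 × 1.09 = 0.3021
  σ(Item 1,Item 3) = 0.13 × 0.99 × 1.39 = 0.1789
  σ(Item 1,Item 4) = 0.32 × 0.99 × 0.99 = 0.3136
  σ(Item 2,Item 3) = 0.30 × 1.09 × 1.39 = 0.4545
  σ(Item 2,Item 4) = 0.12 × 1.09 × 0.99 = 0.1295
  σ(Item 3,Item 4) = 0.28 × 1.39 × 0.99 = 0.3853
σ²_T = Σσ²ᵢ + 2·Σσ_ij = 5.0804 + 2 × 1.7639 = 8.6082
α = (4/3)·(1 − 5.0804/8.6082) = 0.55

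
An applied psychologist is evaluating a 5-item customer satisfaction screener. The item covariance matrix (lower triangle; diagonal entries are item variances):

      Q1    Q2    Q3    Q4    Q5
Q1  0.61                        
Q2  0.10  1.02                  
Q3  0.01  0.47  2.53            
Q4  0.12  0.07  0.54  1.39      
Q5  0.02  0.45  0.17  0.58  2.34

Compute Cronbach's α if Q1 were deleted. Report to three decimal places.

α = 0.514

Remaining items: Q2, Q3, Q4, Q5 (k = 4).
sum of item variances = 1.02 + 2.53 + 1.39 + 2.34 = 7.28
σ²_total = 7.28 + 2 × 2.28 = 11.84
α (item deleted) = (4/3)·(1 − 7.28/11.84) = 0.514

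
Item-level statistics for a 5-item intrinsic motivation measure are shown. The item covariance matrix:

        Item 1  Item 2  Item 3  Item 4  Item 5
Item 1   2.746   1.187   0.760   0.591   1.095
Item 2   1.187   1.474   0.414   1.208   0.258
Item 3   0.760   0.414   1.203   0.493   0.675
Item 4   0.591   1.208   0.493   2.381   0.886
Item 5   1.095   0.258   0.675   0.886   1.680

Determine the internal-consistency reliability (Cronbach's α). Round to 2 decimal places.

Σσ²ᵢ = 2.746 + 1.474 + 1.203 + 2.381 + 1.680 = 9.484
Σ_{i<j} σ_ij = 7.567
σ²_T = 9.484 + 2 × 7.567 = 24.618
α = (k/(k−1))·(1 − Σσ²ᵢ/σ²_T) = (5/4)·(1 − 9.484/24.618) = 0.77

Cronbach's α = 0.77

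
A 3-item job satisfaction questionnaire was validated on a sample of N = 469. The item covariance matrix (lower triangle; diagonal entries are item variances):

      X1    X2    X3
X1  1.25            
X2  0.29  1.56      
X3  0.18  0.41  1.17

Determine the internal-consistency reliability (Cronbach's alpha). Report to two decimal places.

α = 0.46

sum of item variances = 1.25 + 1.56 + 1.17 = 3.98
Sum of the distinct covariances = 0.88
total variance = 3.98 + 2 × 0.88 = 5.74
α = (k/(k−1))·(1 − sum of item variances/total variance) = (3/2)·(1 − 3.98/5.74) = 0.46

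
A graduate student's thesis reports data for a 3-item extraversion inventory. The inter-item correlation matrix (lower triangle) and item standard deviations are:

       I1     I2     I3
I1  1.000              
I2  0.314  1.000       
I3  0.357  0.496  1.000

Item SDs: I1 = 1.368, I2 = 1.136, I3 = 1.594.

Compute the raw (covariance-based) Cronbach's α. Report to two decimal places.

α = 0.65

Σσ²ᵢ = 1.368² + 1.136² + 1.594² = 5.7028
Covariances σ_ij = r_ij · s_i · s_j:
  σ(I1,I2) = 0.314 × 1.368 × 1.136 = 0.4880
  σ(I1,I3) = 0.357 × 1.368 × 1.594 = 0.7785
  σ(I2,I3) = 0.496 × 1.136 × 1.594 = 0.8981
σ²_T = Σσ²ᵢ + 2·Σσ_ij = 5.7028 + 2 × 2.1646 = 10.0320
α = (3/2)·(1 − 5.7028/10.0320) = 0.65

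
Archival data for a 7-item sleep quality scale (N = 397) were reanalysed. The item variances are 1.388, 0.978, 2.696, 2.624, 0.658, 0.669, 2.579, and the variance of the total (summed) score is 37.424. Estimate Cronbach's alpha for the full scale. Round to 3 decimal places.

α = 0.805

ΣVar(i) = 1.388 + 0.978 + 2.696 + 2.624 + 0.658 + 0.669 + 2.579 = 11.592
α = (k/(k−1))·(1 − ΣVar(i)/total variance) = (7/6)·(1 − 11.592/37.424) = 0.805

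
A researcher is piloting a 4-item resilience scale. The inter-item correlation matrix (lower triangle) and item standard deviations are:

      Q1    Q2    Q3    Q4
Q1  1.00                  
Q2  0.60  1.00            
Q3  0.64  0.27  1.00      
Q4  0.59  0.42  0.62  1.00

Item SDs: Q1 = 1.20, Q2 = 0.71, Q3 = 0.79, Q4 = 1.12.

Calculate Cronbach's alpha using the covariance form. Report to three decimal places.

Cronbach's alpha = 0.809

Σσ²ᵢ = 1.20² + 0.71² + 0.79² + 1.12² = 3.8226
Covariances σ_ij = r_ij · s_i · s_j:
  σ(Q1,Q2) = 0.60 × 1.20 × 0.71 = 0.5112
  σ(Q1,Q3) = 0.64 × 1.20 × 0.79 = 0.6067
  σ(Q1,Q4) = 0.59 × 1.20 × 1.12 = 0.7930
  σ(Q2,Q3) = 0.27 × 0.71 × 0.79 = 0.1514
  σ(Q2,Q4) = 0.42 × 0.71 × 1.12 = 0.3340
  σ(Q3,Q4) = 0.62 × 0.79 × 1.12 = 0.5486
σ²_T = Σσ²ᵢ + 2·Σσ_ij = 3.8226 + 2 × 2.9449 = 9.7124
α = (4/3)·(1 − 3.8226/9.7124) = 0.809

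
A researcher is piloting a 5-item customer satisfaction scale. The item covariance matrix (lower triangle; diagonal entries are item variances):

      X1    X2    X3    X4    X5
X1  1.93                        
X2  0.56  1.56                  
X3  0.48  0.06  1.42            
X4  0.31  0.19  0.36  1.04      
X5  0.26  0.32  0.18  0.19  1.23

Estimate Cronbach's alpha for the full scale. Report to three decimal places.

α = 0.560

Σσ²ᵢ = 1.93 + 1.56 + 1.42 + 1.04 + 1.23 = 7.18
Sum of off-diagonal covariances = 2.91
σ²_T = 7.18 + 2 × 2.91 = 13.00
α = (k/(k−1))·(1 − Σσ²ᵢ/σ²_T) = (5/4)·(1 − 7.18/13.00) = 0.560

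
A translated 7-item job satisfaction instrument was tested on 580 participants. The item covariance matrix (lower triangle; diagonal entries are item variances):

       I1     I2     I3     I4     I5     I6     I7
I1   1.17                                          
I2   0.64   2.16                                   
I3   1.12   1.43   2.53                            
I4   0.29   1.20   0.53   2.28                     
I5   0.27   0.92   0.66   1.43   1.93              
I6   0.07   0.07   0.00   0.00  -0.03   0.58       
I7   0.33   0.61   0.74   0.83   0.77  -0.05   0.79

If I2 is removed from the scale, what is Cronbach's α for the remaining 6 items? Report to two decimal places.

α = 0.72

Remaining items: I1, I3, I4, I5, I6, I7 (k = 6).
ΣVar(i) = 1.17 + 2.53 + 2.28 + 1.93 + 0.58 + 0.79 = 9.28
total variance = 9.28 + 2 × 6.96 = 23.20
α (item deleted) = (6/5)·(1 − 9.28/23.20) = 0.72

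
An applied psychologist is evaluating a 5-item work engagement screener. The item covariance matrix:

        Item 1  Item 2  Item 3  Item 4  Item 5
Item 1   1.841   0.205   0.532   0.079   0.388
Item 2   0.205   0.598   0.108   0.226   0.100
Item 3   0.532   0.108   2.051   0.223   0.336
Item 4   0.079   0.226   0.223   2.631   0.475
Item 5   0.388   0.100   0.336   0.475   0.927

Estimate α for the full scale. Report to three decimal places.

α = 0.499

Σσᵢ² = 1.841 + 0.598 + 2.051 + 2.631 + 0.927 = 8.048
Sum of the distinct covariances = 2.672
total variance = 8.048 + 2 × 2.672 = 13.392
α = (k/(k−1))·(1 − Σσᵢ²/total variance) = (5/4)·(1 − 8.048/13.392) = 0.499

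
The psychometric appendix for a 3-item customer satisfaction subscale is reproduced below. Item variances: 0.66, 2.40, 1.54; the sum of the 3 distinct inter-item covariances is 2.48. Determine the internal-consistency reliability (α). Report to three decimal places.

Σσᵢ² = 0.66 + 2.40 + 1.54 = 4.60
Sum of distinct covariances = 2.48
total variance = Σσᵢ² + 2·Σcov = 4.60 + 2 × 2.48 = 9.56
α = (3/2)·(1 − 4.60/9.56) = 0.778

α = 0.778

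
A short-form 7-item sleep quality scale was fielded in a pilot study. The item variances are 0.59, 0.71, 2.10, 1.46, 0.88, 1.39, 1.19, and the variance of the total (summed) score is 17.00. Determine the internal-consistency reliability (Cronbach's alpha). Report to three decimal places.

α = 0.596

ΣVar(i) = 0.59 + 0.71 + 2.10 + 1.46 + 0.88 + 1.39 + 1.19 = 8.32
α = (k/(k−1))·(1 − ΣVar(i)/σ²_total) = (7/6)·(1 − 8.32/17.00) = 0.596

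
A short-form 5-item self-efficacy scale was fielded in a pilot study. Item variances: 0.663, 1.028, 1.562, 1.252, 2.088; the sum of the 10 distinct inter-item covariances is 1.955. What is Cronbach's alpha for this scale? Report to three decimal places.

ΣVar(i) = 0.663 + 1.028 + 1.562 + 1.252 + 2.088 = 6.593
Sum of distinct covariances = 1.955
σ²_total = ΣVar(i) + 2·Σcov = 6.593 + 2 × 1.955 = 10.503
α = (5/4)·(1 − 6.593/10.503) = 0.465

Cronbach's alpha = 0.465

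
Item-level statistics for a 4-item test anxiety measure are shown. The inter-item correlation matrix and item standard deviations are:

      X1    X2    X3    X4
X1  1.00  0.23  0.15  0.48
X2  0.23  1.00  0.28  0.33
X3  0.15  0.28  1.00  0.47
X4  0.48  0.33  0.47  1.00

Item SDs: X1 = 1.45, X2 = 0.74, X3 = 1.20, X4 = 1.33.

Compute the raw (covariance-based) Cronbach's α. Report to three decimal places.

Cronbach's α = 0.646

Σσ²ᵢ = 1.45² + 0.74² + 1.20² + 1.33² = 5.8590
Covariances σ_ij = r_ij · s_i · s_j:
  σ(X1,X2) = 0.23 × 1.45 × 0.74 = 0.2468
  σ(X1,X3) = 0.15 × 1.45 × 1.20 = 0.2610
  σ(X1,X4) = 0.48 × 1.45 × 1.33 = 0.9257
  σ(X2,X3) = 0.28 × 0.74 × 1.20 = 0.2486
  σ(X2,X4) = 0.33 × 0.74 × 1.33 = 0.3248
  σ(X3,X4) = 0.47 × 1.20 × 1.33 = 0.7501
σ²_T = Σσ²ᵢ + 2·Σσ_ij = 5.8590 + 2 × 2.7570 = 11.3730
α = (4/3)·(1 − 5.8590/11.3730) = 0.646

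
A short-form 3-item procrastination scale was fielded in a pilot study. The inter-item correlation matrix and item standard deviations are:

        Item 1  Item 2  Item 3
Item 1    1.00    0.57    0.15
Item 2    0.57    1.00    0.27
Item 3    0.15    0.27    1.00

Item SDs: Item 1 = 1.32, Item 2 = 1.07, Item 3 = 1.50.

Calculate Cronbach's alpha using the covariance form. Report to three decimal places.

Cronbach's alpha = 0.561

Σσ²ᵢ = 1.32² + 1.07² + 1.50² = 5.1373
Covariances σ_ij = r_ij · s_i · s_j:
  σ(Item 1,Item 2) = 0.57 × 1.32 × 1.07 = 0.8051
  σ(Item 1,Item 3) = 0.15 × 1.32 × 1.50 = 0.2970
  σ(Item 2,Item 3) = 0.27 × 1.07 × 1.50 = 0.4334
σ²_T = Σσ²ᵢ + 2·Σσ_ij = 5.1373 + 2 × 1.5355 = 8.2083
α = (3/2)·(1 − 5.1373/8.2083) = 0.561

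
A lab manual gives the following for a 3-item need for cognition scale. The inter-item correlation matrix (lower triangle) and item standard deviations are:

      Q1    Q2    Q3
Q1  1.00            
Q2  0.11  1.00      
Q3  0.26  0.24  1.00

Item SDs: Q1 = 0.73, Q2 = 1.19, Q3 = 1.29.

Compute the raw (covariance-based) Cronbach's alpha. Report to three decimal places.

α = 0.423

Σσ²ᵢ = 0.73² + 1.19² + 1.29² = 3.6131
Covariances σ_ij = r_ij · s_i · s_j:
  σ(Q1,Q2) = 0.11 × 0.73 × 1.19 = 0.0956
  σ(Q1,Q3) = 0.26 × 0.73 × 1.29 = 0.2448
  σ(Q2,Q3) = 0.24 × 1.19 × 1.29 = 0.3684
σ²_T = Σσ²ᵢ + 2·Σσ_ij = 3.6131 + 2 × 0.7088 = 5.0307
α = (3/2)·(1 − 3.6131/5.0307) = 0.423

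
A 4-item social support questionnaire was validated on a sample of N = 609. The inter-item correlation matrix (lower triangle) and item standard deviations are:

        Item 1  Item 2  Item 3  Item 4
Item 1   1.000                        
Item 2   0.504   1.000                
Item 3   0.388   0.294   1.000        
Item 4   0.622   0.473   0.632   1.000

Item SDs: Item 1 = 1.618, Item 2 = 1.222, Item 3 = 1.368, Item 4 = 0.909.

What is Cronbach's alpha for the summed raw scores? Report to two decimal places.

Cronbach's alpha = 0.76

Σσ²ᵢ = 1.618² + 1.222² + 1.368² + 0.909² = 6.8089
Covariances σ_ij = r_ij · s_i · s_j:
  σ(Item 1,Item 2) = 0.504 × 1.618 × 1.222 = 0.9965
  σ(Item 1,Item 3) = 0.388 × 1.618 × 1.368 = 0.8588
  σ(Item 1,Item 4) = 0.622 × 1.618 × 0.909 = 0.9148
  σ(Item 2,Item 3) = 0.294 × 1.222 × 1.368 = 0.4915
  σ(Item 2,Item 4) = 0.473 × 1.222 × 0.909 = 0.5254
  σ(Item 3,Item 4) = 0.632 × 1.368 × 0.909 = 0.7859
σ²_T = Σσ²ᵢ + 2·Σσ_ij = 6.8089 + 2 × 4.5729 = 15.9547
α = (4/3)·(1 − 6.8089/15.9547) = 0.76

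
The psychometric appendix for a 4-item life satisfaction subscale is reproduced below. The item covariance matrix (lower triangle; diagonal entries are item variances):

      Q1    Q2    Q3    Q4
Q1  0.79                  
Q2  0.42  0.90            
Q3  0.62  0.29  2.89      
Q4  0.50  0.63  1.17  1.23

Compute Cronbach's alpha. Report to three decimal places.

α = 0.741

Σσ²ᵢ = 0.79 + 0.90 + 2.89 + 1.23 = 5.81
Sum of off-diagonal covariances = 3.63
total variance = 5.81 + 2 × 3.63 = 13.07
α = (k/(k−1))·(1 − Σσ²ᵢ/total variance) = (4/3)·(1 − 5.81/13.07) = 0.741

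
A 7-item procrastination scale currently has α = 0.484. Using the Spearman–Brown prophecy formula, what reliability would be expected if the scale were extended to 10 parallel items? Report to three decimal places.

Length factor m = 10/7 = 1.4286
α' = m·α / (1 + (m−1)·α)
   = 10/7 × 0.484 / (1 + (10/7 − 1) × 0.484)
   = 0.6914 / 1.2074 = 0.573

predicted reliability = 0.573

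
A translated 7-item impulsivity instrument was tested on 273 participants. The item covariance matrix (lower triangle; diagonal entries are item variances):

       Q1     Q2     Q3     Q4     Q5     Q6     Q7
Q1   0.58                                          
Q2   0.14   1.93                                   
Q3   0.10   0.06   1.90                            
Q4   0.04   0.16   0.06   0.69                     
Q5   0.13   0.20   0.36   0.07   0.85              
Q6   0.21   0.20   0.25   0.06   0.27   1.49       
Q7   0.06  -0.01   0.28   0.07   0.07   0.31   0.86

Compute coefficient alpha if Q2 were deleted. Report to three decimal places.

coefficient alpha = 0.508

Remaining items: Q1, Q3, Q4, Q5, Q6, Q7 (k = 6).
Σσᵢ² = 0.58 + 1.90 + 0.69 + 0.85 + 1.49 + 0.86 = 6.37
σ²_T = 6.37 + 2 × 2.34 = 11.05
α (item deleted) = (6/5)·(1 − 6.37/11.05) = 0.508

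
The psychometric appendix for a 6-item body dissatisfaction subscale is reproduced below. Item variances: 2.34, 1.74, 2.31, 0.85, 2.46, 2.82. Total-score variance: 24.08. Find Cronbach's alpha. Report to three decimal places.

α = 0.576

ΣVar(i) = 2.34 + 1.74 + 2.31 + 0.85 + 2.46 + 2.82 = 12.52
α = (k/(k−1))·(1 − ΣVar(i)/σ²_total) = (6/5)·(1 − 12.52/24.08) = 0.576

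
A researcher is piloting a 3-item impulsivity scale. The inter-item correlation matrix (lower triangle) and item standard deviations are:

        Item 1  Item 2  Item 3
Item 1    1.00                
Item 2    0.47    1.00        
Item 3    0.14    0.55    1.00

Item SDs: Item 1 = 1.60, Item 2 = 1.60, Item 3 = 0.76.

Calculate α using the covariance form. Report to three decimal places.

α = 0.626

Σσ²ᵢ = 1.60² + 1.60² + 0.76² = 5.6976
Covariances σ_ij = r_ij · s_i · s_j:
  σ(Item 1,Item 2) = 0.47 × 1.60 × 1.60 = 1.2032
  σ(Item 1,Item 3) = 0.14 × 1.60 × 0.76 = 0.1702
  σ(Item 2,Item 3) = 0.55 × 1.60 × 0.76 = 0.6688
σ²_T = Σσ²ᵢ + 2·Σσ_ij = 5.6976 + 2 × 2.0422 = 9.7820
α = (3/2)·(1 − 5.6976/9.7820) = 0.626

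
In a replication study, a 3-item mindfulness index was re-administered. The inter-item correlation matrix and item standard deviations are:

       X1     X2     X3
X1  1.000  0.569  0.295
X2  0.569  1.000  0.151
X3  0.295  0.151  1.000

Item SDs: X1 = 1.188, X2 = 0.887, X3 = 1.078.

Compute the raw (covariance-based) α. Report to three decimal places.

α = 0.601

Σσ²ᵢ = 1.188² + 0.887² + 1.078² = 3.3602
Covariances σ_ij = r_ij · s_i · s_j:
  σ(X1,X2) = 0.569 × 1.188 × 0.887 = 0.5996
  σ(X1,X3) = 0.295 × 1.188 × 1.078 = 0.3778
  σ(X2,X3) = 0.151 × 0.887 × 1.078 = 0.1444
σ²_T = Σσ²ᵢ + 2·Σσ_ij = 3.3602 + 2 × 1.1218 = 5.6038
α = (3/2)·(1 − 3.3602/5.6038) = 0.601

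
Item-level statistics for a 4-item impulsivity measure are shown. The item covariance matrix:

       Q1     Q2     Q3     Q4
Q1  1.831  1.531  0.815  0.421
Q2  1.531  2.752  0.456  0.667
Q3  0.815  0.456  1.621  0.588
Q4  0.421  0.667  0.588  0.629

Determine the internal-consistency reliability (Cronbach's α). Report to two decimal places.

Cronbach's α = 0.76

ΣVar(i) = 1.831 + 2.752 + 1.621 + 0.629 = 6.833
Sum of the distinct covariances = 4.478
σ²_total = 6.833 + 2 × 4.478 = 15.789
α = (k/(k−1))·(1 − ΣVar(i)/σ²_total) = (4/3)·(1 − 6.833/15.789) = 0.76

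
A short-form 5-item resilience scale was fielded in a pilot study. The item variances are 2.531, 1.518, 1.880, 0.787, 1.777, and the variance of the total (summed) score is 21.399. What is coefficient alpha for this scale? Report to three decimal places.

Σσ²ᵢ = 2.531 + 1.518 + 1.880 + 0.787 + 1.777 = 8.493
α = (k/(k−1))·(1 − Σσ²ᵢ/σ²_total) = (5/4)·(1 − 8.493/21.399) = 0.754

coefficient alpha = 0.754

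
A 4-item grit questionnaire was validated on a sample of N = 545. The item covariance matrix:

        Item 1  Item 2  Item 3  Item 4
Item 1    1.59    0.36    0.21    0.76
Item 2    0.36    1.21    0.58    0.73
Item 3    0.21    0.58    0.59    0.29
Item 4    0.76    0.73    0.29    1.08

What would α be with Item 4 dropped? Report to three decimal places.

α = 0.606

Remaining items: Item 1, Item 2, Item 3 (k = 3).
Σσ²ᵢ = 1.59 + 1.21 + 0.59 = 3.39
σ²_T = 3.39 + 2 × 1.15 = 5.69
α (item deleted) = (3/2)·(1 − 3.39/5.69) = 0.606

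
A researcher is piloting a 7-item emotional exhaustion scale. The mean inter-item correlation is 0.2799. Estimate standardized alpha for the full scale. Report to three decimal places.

standardized alpha = 0.731

Standardized α = k·r̄ / (1 + (k−1)·r̄) = 7 × 0.2799 / (1 + 6 × 0.2799)
  = 1.9593 / 2.6794 = 0.731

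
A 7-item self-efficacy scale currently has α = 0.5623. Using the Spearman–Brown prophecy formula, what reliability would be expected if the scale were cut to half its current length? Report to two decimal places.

Length factor m = 1/2
α' = m·α / (1 − (1−m)·α)
   = 1/2 × 0.5623 / (1 − (1 − 1/2) × 0.5623)
   = 0.2812 / 0.7188 = 0.39

predicted reliability = 0.39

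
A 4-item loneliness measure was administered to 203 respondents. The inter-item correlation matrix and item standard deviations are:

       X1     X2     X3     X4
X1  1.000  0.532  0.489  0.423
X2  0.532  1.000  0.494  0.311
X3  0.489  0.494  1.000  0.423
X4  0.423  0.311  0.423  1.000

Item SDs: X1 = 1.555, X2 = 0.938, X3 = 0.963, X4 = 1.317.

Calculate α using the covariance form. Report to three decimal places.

α = 0.742

Σσ²ᵢ = 1.555² + 0.938² + 0.963² + 1.317² = 5.9597
Covariances σ_ij = r_ij · s_i · s_j:
  σ(X1,X2) = 0.532 × 1.555 × 0.938 = 0.7760
  σ(X1,X3) = 0.489 × 1.555 × 0.963 = 0.7323
  σ(X1,X4) = 0.423 × 1.555 × 1.317 = 0.8663
  σ(X2,X3) = 0.494 × 0.938 × 0.963 = 0.4462
  σ(X2,X4) = 0.311 × 0.938 × 1.317 = 0.3842
  σ(X3,X4) = 0.423 × 0.963 × 1.317 = 0.5365
σ²_T = Σσ²ᵢ + 2·Σσ_ij = 5.9597 + 2 × 3.7415 = 13.4427
α = (4/3)·(1 − 5.9597/13.4427) = 0.742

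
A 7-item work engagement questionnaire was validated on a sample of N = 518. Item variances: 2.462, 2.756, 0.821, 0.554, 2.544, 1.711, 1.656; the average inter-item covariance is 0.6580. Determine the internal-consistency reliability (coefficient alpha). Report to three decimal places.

ΣVar(i) = 2.462 + 2.756 + 0.821 + 0.554 + 2.544 + 1.711 + 1.656 = 12.504
Sum of the 21 distinct covariances = 21 × 0.6580 = 13.8180
σ²_total = ΣVar(i) + 2·Σcov = 12.504 + 2 × 13.8180 = 40.1400
α = (7/6)·(1 − 12.504/40.1400) = 0.803

α = 0.803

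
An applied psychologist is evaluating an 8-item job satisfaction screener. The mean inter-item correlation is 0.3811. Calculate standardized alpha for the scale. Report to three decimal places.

Standardized α = k·r̄ / (1 + (k−1)·r̄) = 8 × 0.3811 / (1 + 7 × 0.3811)
  = 3.0488 / 3.6677 = 0.831

standardized alpha = 0.831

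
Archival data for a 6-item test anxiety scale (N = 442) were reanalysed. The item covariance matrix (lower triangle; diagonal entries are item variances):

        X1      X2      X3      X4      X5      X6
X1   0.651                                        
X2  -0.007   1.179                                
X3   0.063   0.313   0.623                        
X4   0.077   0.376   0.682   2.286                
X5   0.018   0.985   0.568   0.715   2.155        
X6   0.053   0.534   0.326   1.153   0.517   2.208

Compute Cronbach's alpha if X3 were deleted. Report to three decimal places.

α = 0.638

Remaining items: X1, X2, X4, X5, X6 (k = 5).
Σσᵢ² = 0.651 + 1.179 + 2.286 + 2.155 + 2.208 = 8.479
total variance = 8.479 + 2 × 4.421 = 17.321
α (item deleted) = (5/4)·(1 − 8.479/17.321) = 0.638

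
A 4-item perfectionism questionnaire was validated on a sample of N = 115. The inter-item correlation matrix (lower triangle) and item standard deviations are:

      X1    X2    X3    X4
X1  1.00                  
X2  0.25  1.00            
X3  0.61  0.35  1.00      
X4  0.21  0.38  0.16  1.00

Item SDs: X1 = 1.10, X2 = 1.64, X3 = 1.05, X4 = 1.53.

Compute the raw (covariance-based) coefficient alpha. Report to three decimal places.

Σσ²ᵢ = 1.10² + 1.64² + 1.05² + 1.53² = 7.3430
Covariances σ_ij = r_ij · s_i · s_j:
  σ(X1,X2) = 0.25 × 1.10 × 1.64 = 0.4510
  σ(X1,X3) = 0.61 × 1.10 × 1.05 = 0.7046
  σ(X1,X4) = 0.21 × 1.10 × 1.53 = 0.3534
  σ(X2,X3) = 0.35 × 1.64 × 1.05 = 0.6027
  σ(X2,X4) = 0.38 × 1.64 × 1.53 = 0.9535
  σ(X3,X4) = 0.16 × 1.05 × 1.53 = 0.2570
σ²_T = Σσ²ᵢ + 2·Σσ_ij = 7.3430 + 2 × 3.3222 = 13.9874
α = (4/3)·(1 − 7.3430/13.9874) = 0.633

coefficient alpha = 0.633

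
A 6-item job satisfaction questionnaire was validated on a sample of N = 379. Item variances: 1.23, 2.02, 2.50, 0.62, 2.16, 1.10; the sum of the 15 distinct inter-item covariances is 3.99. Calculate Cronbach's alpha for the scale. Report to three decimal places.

Σσᵢ² = 1.23 + 2.02 + 2.50 + 0.62 + 2.16 + 1.10 = 9.63
Sum of distinct covariances = 3.99
σ²_total = Σσᵢ² + 2·Σcov = 9.63 + 2 × 3.99 = 17.61
α = (6/5)·(1 − 9.63/17.61) = 0.544

Cronbach's alpha = 0.544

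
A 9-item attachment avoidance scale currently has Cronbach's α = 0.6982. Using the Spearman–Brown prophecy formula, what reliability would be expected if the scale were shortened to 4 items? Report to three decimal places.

Length factor m = 4/9 = 0.4444
α' = m·α / (1 − (1−m)·α)
   = 4/9 × 0.6982 / (1 − (1 − 4/9) × 0.6982)
   = 0.3103 / 0.6121 = 0.507

predicted reliability = 0.507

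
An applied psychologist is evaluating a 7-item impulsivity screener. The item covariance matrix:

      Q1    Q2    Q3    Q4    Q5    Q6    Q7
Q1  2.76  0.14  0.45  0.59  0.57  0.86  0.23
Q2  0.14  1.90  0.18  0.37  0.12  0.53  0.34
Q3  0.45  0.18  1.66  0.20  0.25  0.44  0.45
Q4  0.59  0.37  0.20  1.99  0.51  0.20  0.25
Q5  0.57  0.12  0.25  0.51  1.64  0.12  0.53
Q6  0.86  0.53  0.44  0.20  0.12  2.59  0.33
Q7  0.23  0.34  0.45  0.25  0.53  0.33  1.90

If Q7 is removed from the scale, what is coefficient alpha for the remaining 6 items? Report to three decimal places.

α = 0.562

Remaining items: Q1, Q2, Q3, Q4, Q5, Q6 (k = 6).
Σσ²ᵢ = 2.76 + 1.90 + 1.66 + 1.99 + 1.64 + 2.59 = 12.54
total variance = 12.54 + 2 × 5.53 = 23.60
α (item deleted) = (6/5)·(1 − 12.54/23.60) = 0.562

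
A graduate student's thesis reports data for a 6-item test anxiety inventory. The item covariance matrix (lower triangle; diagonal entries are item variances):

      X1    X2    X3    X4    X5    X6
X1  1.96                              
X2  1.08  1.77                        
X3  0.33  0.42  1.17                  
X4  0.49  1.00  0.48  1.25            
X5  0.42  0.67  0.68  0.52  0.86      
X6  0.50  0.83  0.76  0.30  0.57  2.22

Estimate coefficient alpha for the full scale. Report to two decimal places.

Σσ²ᵢ = 1.96 + 1.77 + 1.17 + 1.25 + 0.86 + 2.22 = 9.23
Sum of the distinct covariances = 9.05
σ²_T = 9.23 + 2 × 9.05 = 27.33
α = (k/(k−1))·(1 − Σσ²ᵢ/σ²_T) = (6/5)·(1 − 9.23/27.33) = 0.79

α = 0.79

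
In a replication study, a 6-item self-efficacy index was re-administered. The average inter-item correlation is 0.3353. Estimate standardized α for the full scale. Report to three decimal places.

standardized α = 0.752

Standardized α = k·r̄ / (1 + (k−1)·r̄) = 6 × 0.3353 / (1 + 5 × 0.3353)
  = 2.0118 / 2.6765 = 0.752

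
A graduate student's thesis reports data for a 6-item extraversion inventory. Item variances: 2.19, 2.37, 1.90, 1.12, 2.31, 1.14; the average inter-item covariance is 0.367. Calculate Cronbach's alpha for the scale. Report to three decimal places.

Σσ²ᵢ = 2.19 + 2.37 + 1.90 + 1.12 + 2.31 + 1.14 = 11.03
Sum of the 15 distinct covariances = 15 × 0.367 = 5.505
total variance = Σσ²ᵢ + 2·Σcov = 11.03 + 2 × 5.505 = 22.040
α = (6/5)·(1 − 11.03/22.040) = 0.599

α = 0.599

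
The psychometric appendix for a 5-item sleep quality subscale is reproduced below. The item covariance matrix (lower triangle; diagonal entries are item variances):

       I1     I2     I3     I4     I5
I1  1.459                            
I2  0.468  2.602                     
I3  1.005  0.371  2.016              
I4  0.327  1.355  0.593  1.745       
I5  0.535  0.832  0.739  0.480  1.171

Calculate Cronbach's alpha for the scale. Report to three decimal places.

Cronbach's alpha = 0.748

sum of item variances = 1.459 + 2.602 + 2.016 + 1.745 + 1.171 = 8.993
Sum of off-diagonal covariances = 6.705
Var(T) = 8.993 + 2 × 6.705 = 22.403
α = (k/(k−1))·(1 − sum of item variances/Var(T)) = (5/4)·(1 − 8.993/22.403) = 0.748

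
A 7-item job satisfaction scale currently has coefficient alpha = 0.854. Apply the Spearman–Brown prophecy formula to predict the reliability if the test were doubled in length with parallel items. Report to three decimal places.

Length factor m = 2
α' = m·α / (1 + (m−1)·α)
   = 2 × 0.854 / (1 + (2 − 1) × 0.854)
   = 1.7080 / 1.8540 = 0.921

predicted reliability = 0.921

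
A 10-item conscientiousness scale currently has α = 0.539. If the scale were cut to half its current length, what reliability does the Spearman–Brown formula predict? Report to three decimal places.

Length factor m = 1/2
α' = m·α / (1 − (1−m)·α)
   = 1/2 × 0.539 / (1 − (1 − 1/2) × 0.539)
   = 0.2695 / 0.7305 = 0.369

predicted reliability = 0.369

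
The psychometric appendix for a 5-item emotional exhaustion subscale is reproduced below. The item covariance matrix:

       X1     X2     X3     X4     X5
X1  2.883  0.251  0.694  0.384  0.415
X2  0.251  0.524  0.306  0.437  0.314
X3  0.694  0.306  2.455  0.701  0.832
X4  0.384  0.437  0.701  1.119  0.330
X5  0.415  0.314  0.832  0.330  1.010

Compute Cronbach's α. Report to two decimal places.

Cronbach's α = 0.67

Σσ²ᵢ = 2.883 + 0.524 + 2.455 + 1.119 + 1.010 = 7.991
Sum of the distinct covariances = 4.664
Var(T) = 7.991 + 2 × 4.664 = 17.319
α = (k/(k−1))·(1 − Σσ²ᵢ/Var(T)) = (5/4)·(1 − 7.991/17.319) = 0.67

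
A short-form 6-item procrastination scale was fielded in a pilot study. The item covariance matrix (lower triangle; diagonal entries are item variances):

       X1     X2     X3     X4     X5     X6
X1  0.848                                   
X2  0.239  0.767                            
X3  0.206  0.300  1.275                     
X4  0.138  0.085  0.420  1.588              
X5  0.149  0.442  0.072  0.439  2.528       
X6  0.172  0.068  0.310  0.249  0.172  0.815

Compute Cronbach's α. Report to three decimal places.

α = 0.563

ΣVar(i) = 0.848 + 0.767 + 1.275 + 1.588 + 2.528 + 0.815 = 7.821
Σ_{i<j} σ_ij = 3.461
σ²_T = 7.821 + 2 × 3.461 = 14.743
α = (k/(k−1))·(1 − ΣVar(i)/σ²_T) = (6/5)·(1 − 7.821/14.743) = 0.563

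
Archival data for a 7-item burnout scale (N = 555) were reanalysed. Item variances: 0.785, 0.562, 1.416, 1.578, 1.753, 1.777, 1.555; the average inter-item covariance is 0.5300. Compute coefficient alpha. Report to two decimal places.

α = 0.82

sum of item variances = 0.785 + 0.562 + 1.416 + 1.578 + 1.753 + 1.777 + 1.555 = 9.426
Sum of the 21 distinct covariances = 21 × 0.5300 = 11.1300
total variance = sum of item variances + 2·Σcov = 9.426 + 2 × 11.1300 = 31.6860
α = (7/6)·(1 − 9.426/31.6860) = 0.82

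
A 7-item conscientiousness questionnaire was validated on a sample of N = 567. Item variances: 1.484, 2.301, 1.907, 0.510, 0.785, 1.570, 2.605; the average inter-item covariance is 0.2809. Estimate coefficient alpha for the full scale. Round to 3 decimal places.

coefficient alpha = 0.599

Σσ²ᵢ = 1.484 + 2.301 + 1.907 + 0.510 + 0.785 + 1.570 + 2.605 = 11.162
Sum of the 21 distinct covariances = 21 × 0.2809 = 5.8989
σ²_total = Σσ²ᵢ + 2·Σcov = 11.162 + 2 × 5.8989 = 22.9598
α = (7/6)·(1 − 11.162/22.9598) = 0.599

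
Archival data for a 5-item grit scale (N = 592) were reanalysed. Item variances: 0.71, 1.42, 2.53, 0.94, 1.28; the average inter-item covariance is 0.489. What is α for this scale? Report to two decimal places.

ΣVar(i) = 0.71 + 1.42 + 2.53 + 0.94 + 1.28 = 6.88
Sum of the 10 distinct covariances = 10 × 0.489 = 4.890
σ²_total = ΣVar(i) + 2·Σcov = 6.88 + 2 × 4.890 = 16.660
α = (5/4)·(1 − 6.88/16.660) = 0.73

α = 0.73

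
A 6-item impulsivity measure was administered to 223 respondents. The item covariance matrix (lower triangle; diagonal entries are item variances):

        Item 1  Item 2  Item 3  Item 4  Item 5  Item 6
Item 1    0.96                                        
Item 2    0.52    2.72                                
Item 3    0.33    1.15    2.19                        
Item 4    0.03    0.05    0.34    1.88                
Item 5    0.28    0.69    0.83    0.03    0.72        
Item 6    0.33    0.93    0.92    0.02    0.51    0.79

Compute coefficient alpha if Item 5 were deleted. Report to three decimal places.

coefficient alpha = 0.650

Remaining items: Item 1, Item 2, Item 3, Item 4, Item 6 (k = 5).
sum of item variances = 0.96 + 2.72 + 2.19 + 1.88 + 0.79 = 8.54
σ²_total = 8.54 + 2 × 4.62 = 17.78
α (item deleted) = (5/4)·(1 − 8.54/17.78) = 0.650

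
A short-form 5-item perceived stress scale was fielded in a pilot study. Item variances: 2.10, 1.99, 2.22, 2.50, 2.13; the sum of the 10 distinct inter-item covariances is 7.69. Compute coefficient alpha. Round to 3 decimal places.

coefficient alpha = 0.730

sum of item variances = 2.10 + 1.99 + 2.22 + 2.50 + 2.13 = 10.94
Sum of distinct covariances = 7.69
σ²_total = sum of item variances + 2·Σcov = 10.94 + 2 × 7.69 = 26.32
α = (5/4)·(1 − 10.94/26.32) = 0.730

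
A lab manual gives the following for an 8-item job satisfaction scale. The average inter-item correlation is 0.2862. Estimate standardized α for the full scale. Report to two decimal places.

standardized α = 0.76

Standardized α = k·r̄ / (1 + (k−1)·r̄) = 8 × 0.2862 / (1 + 7 × 0.2862)
  = 2.2896 / 3.0034 = 0.76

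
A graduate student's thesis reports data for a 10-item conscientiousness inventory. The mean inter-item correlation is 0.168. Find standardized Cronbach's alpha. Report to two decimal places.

Standardized α = k·r̄ / (1 + (k−1)·r̄) = 10 × 0.168 / (1 + 9 × 0.168)
  = 1.6800 / 2.5120 = 0.67

α = 0.67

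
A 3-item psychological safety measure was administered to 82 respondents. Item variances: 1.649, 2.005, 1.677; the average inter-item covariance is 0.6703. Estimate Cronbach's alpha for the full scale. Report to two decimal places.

α = 0.65

Σσᵢ² = 1.649 + 2.005 + 1.677 = 5.331
Sum of the 3 distinct covariances = 3 × 0.6703 = 2.0109
σ²_T = Σσᵢ² + 2·Σcov = 5.331 + 2 × 2.0109 = 9.3528
α = (3/2)·(1 − 5.331/9.3528) = 0.65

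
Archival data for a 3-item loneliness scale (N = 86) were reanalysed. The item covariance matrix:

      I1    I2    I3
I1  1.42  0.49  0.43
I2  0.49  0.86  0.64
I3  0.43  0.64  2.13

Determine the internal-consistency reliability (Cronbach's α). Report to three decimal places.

α = 0.622

Σσ²ᵢ = 1.42 + 0.86 + 2.13 = 4.41
Sum of off-diagonal covariances = 1.56
total variance = 4.41 + 2 × 1.56 = 7.53
α = (k/(k−1))·(1 − Σσ²ᵢ/total variance) = (3/2)·(1 − 4.41/7.53) = 0.622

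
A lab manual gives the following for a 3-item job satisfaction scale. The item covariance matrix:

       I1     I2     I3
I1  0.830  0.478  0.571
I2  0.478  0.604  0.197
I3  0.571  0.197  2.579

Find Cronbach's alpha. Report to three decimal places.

Cronbach's alpha = 0.575

sum of item variances = 0.830 + 0.604 + 2.579 = 4.013
Sum of the distinct covariances = 1.246
total variance = 4.013 + 2 × 1.246 = 6.505
α = (k/(k−1))·(1 − sum of item variances/total variance) = (3/2)·(1 − 4.013/6.505) = 0.575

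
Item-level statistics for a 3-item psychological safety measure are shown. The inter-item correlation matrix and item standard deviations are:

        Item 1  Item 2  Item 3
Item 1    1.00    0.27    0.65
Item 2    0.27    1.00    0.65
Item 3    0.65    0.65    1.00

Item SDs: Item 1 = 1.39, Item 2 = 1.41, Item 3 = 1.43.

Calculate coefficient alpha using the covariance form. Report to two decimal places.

Σσ²ᵢ = 1.39² + 1.41² + 1.43² = 5.9651
Covariances σ_ij = r_ij · s_i · s_j:
  σ(Item 1,Item 2) = 0.27 × 1.39 × 1.41 = 0.5292
  σ(Item 1,Item 3) = 0.65 × 1.39 × 1.43 = 1.2920
  σ(Item 2,Item 3) = 0.65 × 1.41 × 1.43 = 1.3106
σ²_T = Σσ²ᵢ + 2·Σσ_ij = 5.9651 + 2 × 3.1318 = 12.2287
α = (3/2)·(1 − 5.9651/12.2287) = 0.77

α = 0.77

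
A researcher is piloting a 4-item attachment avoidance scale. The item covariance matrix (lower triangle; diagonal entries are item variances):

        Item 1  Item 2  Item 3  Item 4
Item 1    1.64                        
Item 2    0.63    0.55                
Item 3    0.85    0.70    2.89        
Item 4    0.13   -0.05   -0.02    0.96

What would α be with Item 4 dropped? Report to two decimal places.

α = 0.69

Remaining items: Item 1, Item 2, Item 3 (k = 3).
sum of item variances = 1.64 + 0.55 + 2.89 = 5.08
σ²_total = 5.08 + 2 × 2.18 = 9.44
α (item deleted) = (3/2)·(1 − 5.08/9.44) = 0.69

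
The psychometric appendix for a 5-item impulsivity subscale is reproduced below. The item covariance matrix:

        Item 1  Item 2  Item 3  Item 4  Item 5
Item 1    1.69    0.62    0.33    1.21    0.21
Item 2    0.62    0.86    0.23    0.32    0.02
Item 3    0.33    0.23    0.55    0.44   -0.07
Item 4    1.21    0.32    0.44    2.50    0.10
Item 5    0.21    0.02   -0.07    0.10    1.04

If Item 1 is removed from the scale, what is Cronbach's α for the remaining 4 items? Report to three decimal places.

α = 0.394

Remaining items: Item 2, Item 3, Item 4, Item 5 (k = 4).
ΣVar(i) = 0.86 + 0.55 + 2.50 + 1.04 = 4.95
σ²_total = 4.95 + 2 × 1.04 = 7.03
α (item deleted) = (4/3)·(1 − 4.95/7.03) = 0.394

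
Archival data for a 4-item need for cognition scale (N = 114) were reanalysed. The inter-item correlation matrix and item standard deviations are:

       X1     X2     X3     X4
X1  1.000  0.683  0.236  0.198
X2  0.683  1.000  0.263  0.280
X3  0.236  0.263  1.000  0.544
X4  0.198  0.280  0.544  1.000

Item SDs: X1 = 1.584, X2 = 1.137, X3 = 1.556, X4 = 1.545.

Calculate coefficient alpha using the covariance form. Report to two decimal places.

coefficient alpha = 0.69

Σσ²ᵢ = 1.584² + 1.137² + 1.556² + 1.545² = 8.6100
Covariances σ_ij = r_ij · s_i · s_j:
  σ(X1,X2) = 0.683 × 1.584 × 1.137 = 1.2301
  σ(X1,X3) = 0.236 × 1.584 × 1.556 = 0.5817
  σ(X1,X4) = 0.198 × 1.584 × 1.545 = 0.4846
  σ(X2,X3) = 0.263 × 1.137 × 1.556 = 0.4653
  σ(X2,X4) = 0.280 × 1.137 × 1.545 = 0.4919
  σ(X3,X4) = 0.544 × 1.556 × 1.545 = 1.3078
σ²_T = Σσ²ᵢ + 2·Σσ_ij = 8.6100 + 2 × 4.5614 = 17.7328
α = (4/3)·(1 − 8.6100/17.7328) = 0.69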